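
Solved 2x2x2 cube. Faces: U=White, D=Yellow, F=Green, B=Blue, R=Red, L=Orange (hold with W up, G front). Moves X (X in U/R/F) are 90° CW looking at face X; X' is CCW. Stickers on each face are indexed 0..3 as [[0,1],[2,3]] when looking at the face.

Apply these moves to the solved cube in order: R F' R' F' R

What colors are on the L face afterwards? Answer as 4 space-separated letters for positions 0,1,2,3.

After move 1 (R): R=RRRR U=WGWG F=GYGY D=YBYB B=WBWB
After move 2 (F'): F=YYGG U=WGRR R=BRYR D=OOYB L=OGOW
After move 3 (R'): R=RRBY U=WWRW F=YGGR D=OYYG B=BBOB
After move 4 (F'): F=GRYG U=WWRB R=YROY D=GWYG L=OWOR
After move 5 (R): R=OYYR U=WRRG F=GWYG D=GOYB B=BBWB
Query: L face = OWOR

Answer: O W O R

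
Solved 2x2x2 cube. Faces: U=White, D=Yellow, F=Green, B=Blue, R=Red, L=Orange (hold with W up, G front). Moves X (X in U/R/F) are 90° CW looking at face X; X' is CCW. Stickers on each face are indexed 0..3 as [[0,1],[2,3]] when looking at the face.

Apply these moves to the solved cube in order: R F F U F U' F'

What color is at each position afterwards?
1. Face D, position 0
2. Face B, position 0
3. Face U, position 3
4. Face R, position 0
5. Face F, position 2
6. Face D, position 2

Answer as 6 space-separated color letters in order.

Answer: R Y G W Y Y

Derivation:
After move 1 (R): R=RRRR U=WGWG F=GYGY D=YBYB B=WBWB
After move 2 (F): F=GGYY U=WGOO R=WRGR D=RRYB L=OYOB
After move 3 (F): F=YGYG U=WGBY R=OROR D=GWYB L=OROR
After move 4 (U): U=BWYG F=ORYG R=WBOR B=ORWB L=YGOR
After move 5 (F): F=YOGR U=BWRG R=YBGR D=OWYB L=YGOW
After move 6 (U'): U=WGBR F=YGGR R=YOGR B=YBWB L=OROW
After move 7 (F'): F=GRYG U=WGYG R=WOOR D=RWYB L=OROB
Query 1: D[0] = R
Query 2: B[0] = Y
Query 3: U[3] = G
Query 4: R[0] = W
Query 5: F[2] = Y
Query 6: D[2] = Y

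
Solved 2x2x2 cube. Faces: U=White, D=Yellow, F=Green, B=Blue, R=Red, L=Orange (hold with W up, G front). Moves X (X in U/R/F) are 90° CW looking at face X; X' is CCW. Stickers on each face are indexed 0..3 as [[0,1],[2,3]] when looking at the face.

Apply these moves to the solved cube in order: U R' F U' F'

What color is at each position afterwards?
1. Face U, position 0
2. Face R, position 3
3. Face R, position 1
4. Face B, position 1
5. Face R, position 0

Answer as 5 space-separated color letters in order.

Answer: B R R R B

Derivation:
After move 1 (U): U=WWWW F=RRGG R=BBRR B=OOBB L=GGOO
After move 2 (R'): R=BRBR U=WBWO F=RWGW D=YRYG B=YOYB
After move 3 (F): F=GRWW U=WBOG R=WROR D=BBYG L=GYOR
After move 4 (U'): U=BGWO F=GYWW R=GROR B=WRYB L=YOOR
After move 5 (F'): F=YWGW U=BGGO R=BRBR D=ORYG L=YOOW
Query 1: U[0] = B
Query 2: R[3] = R
Query 3: R[1] = R
Query 4: B[1] = R
Query 5: R[0] = B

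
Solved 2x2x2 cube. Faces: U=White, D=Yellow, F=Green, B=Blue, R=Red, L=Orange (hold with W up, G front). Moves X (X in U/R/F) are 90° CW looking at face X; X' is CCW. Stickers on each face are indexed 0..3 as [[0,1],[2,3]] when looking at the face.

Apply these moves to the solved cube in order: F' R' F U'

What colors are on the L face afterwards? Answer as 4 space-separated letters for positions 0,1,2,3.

After move 1 (F'): F=GGGG U=WWRR R=YRYR D=OOYY L=OWOW
After move 2 (R'): R=RRYY U=WBRB F=GWGR D=OGYG B=YBOB
After move 3 (F): F=GGRW U=WBWW R=RRBY D=YRYG L=OOOG
After move 4 (U'): U=BWWW F=OORW R=GGBY B=RROB L=YBOG
Query: L face = YBOG

Answer: Y B O G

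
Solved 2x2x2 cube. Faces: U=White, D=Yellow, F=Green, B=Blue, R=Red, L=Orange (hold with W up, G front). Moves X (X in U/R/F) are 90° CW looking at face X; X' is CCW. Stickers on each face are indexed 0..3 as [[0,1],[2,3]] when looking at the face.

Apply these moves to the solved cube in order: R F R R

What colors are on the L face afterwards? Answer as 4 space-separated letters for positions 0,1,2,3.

After move 1 (R): R=RRRR U=WGWG F=GYGY D=YBYB B=WBWB
After move 2 (F): F=GGYY U=WGOO R=WRGR D=RRYB L=OYOB
After move 3 (R): R=GWRR U=WGOY F=GRYB D=RWYW B=OBGB
After move 4 (R): R=RGRW U=WROB F=GWYW D=RGYO B=YBGB
Query: L face = OYOB

Answer: O Y O B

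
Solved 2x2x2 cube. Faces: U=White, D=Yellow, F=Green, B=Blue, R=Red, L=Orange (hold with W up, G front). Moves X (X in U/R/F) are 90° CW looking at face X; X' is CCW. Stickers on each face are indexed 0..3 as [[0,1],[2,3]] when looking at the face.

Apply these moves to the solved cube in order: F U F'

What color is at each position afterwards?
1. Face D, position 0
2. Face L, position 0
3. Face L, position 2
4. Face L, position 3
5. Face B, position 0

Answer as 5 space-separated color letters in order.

After move 1 (F): F=GGGG U=WWOO R=WRWR D=RRYY L=OYOY
After move 2 (U): U=OWOW F=WRGG R=BBWR B=OYBB L=GGOY
After move 3 (F'): F=RGWG U=OWBW R=RBRR D=GYYY L=GWOO
Query 1: D[0] = G
Query 2: L[0] = G
Query 3: L[2] = O
Query 4: L[3] = O
Query 5: B[0] = O

Answer: G G O O O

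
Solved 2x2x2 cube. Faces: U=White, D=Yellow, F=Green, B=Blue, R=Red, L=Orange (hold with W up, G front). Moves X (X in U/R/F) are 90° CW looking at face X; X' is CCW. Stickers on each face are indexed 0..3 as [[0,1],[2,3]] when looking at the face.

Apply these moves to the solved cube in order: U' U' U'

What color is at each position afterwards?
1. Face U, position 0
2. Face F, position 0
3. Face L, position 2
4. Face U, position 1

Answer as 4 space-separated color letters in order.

Answer: W R O W

Derivation:
After move 1 (U'): U=WWWW F=OOGG R=GGRR B=RRBB L=BBOO
After move 2 (U'): U=WWWW F=BBGG R=OORR B=GGBB L=RROO
After move 3 (U'): U=WWWW F=RRGG R=BBRR B=OOBB L=GGOO
Query 1: U[0] = W
Query 2: F[0] = R
Query 3: L[2] = O
Query 4: U[1] = W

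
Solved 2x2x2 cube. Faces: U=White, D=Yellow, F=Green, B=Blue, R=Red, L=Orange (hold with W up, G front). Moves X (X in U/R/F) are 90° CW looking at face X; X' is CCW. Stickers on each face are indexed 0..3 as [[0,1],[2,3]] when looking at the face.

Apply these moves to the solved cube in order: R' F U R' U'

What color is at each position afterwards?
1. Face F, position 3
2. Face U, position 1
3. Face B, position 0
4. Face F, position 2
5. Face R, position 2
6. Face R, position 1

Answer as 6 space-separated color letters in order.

Answer: B O B W Y W

Derivation:
After move 1 (R'): R=RRRR U=WBWB F=GWGW D=YGYG B=YBYB
After move 2 (F): F=GGWW U=WBOO R=WRBR D=RRYG L=OYOG
After move 3 (U): U=OWOB F=WRWW R=YBBR B=OYYB L=GGOG
After move 4 (R'): R=BRYB U=OYOO F=WWWB D=RRYW B=GYRB
After move 5 (U'): U=YOOO F=GGWB R=WWYB B=BRRB L=GYOG
Query 1: F[3] = B
Query 2: U[1] = O
Query 3: B[0] = B
Query 4: F[2] = W
Query 5: R[2] = Y
Query 6: R[1] = W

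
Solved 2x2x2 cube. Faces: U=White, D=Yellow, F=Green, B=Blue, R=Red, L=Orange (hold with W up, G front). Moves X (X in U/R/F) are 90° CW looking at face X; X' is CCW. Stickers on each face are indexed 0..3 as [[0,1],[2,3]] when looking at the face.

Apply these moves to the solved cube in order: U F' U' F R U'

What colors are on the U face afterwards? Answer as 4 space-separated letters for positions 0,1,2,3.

Answer: G W W W

Derivation:
After move 1 (U): U=WWWW F=RRGG R=BBRR B=OOBB L=GGOO
After move 2 (F'): F=RGRG U=WWBR R=YBYR D=GOYY L=GWOW
After move 3 (U'): U=WRWB F=GWRG R=RGYR B=YBBB L=OOOW
After move 4 (F): F=RGGW U=WRWO R=WGBR D=YRYY L=OGOO
After move 5 (R): R=BWRG U=WGWW F=RRGY D=YBYY B=OBRB
After move 6 (U'): U=GWWW F=OGGY R=RRRG B=BWRB L=OBOO
Query: U face = GWWW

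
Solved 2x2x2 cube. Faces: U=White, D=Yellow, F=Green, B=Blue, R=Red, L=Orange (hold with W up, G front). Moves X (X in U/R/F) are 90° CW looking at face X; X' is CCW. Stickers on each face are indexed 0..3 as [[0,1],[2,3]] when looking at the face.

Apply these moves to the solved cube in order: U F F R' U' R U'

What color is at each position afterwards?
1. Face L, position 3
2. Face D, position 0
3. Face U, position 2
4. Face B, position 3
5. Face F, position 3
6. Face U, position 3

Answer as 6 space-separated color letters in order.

After move 1 (U): U=WWWW F=RRGG R=BBRR B=OOBB L=GGOO
After move 2 (F): F=GRGR U=WWOG R=WBWR D=RBYY L=GYOY
After move 3 (F): F=GGRR U=WWYY R=OBGR D=WWYY L=GROB
After move 4 (R'): R=BROG U=WBYO F=GWRY D=WGYR B=YOWB
After move 5 (U'): U=BOWY F=GRRY R=GWOG B=BRWB L=YOOB
After move 6 (R): R=OGGW U=BRWY F=GGRR D=WWYB B=YROB
After move 7 (U'): U=RYBW F=YORR R=GGGW B=OGOB L=YROB
Query 1: L[3] = B
Query 2: D[0] = W
Query 3: U[2] = B
Query 4: B[3] = B
Query 5: F[3] = R
Query 6: U[3] = W

Answer: B W B B R W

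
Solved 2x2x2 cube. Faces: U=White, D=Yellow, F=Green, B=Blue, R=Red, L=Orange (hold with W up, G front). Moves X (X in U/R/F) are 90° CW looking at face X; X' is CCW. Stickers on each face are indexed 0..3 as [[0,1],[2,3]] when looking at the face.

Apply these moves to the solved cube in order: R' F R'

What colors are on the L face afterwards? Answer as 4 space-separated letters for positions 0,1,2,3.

After move 1 (R'): R=RRRR U=WBWB F=GWGW D=YGYG B=YBYB
After move 2 (F): F=GGWW U=WBOO R=WRBR D=RRYG L=OYOG
After move 3 (R'): R=RRWB U=WYOY F=GBWO D=RGYW B=GBRB
Query: L face = OYOG

Answer: O Y O G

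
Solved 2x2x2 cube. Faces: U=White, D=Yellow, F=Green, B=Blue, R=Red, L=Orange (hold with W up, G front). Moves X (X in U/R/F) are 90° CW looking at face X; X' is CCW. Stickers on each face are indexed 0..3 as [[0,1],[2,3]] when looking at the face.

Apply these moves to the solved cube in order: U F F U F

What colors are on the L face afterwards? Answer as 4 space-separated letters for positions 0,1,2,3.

Answer: G W O W

Derivation:
After move 1 (U): U=WWWW F=RRGG R=BBRR B=OOBB L=GGOO
After move 2 (F): F=GRGR U=WWOG R=WBWR D=RBYY L=GYOY
After move 3 (F): F=GGRR U=WWYY R=OBGR D=WWYY L=GROB
After move 4 (U): U=YWYW F=OBRR R=OOGR B=GRBB L=GGOB
After move 5 (F): F=RORB U=YWBG R=YOWR D=GOYY L=GWOW
Query: L face = GWOW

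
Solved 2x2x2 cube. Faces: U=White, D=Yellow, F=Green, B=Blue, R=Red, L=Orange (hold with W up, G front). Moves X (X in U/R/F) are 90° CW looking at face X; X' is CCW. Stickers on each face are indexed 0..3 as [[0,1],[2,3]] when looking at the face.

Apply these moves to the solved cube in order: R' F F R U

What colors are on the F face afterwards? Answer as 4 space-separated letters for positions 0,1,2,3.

After move 1 (R'): R=RRRR U=WBWB F=GWGW D=YGYG B=YBYB
After move 2 (F): F=GGWW U=WBOO R=WRBR D=RRYG L=OYOG
After move 3 (F): F=WGWG U=WBGY R=OROR D=BWYG L=OROR
After move 4 (R): R=OORR U=WGGG F=WWWG D=BYYY B=YBBB
After move 5 (U): U=GWGG F=OOWG R=YBRR B=ORBB L=WWOR
Query: F face = OOWG

Answer: O O W G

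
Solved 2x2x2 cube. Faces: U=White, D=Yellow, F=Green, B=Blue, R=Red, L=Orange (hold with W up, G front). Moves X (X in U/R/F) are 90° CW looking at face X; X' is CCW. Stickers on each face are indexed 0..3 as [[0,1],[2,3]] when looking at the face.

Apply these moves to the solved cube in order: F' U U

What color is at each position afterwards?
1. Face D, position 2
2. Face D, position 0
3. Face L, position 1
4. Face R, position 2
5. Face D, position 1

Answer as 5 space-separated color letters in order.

Answer: Y O R Y O

Derivation:
After move 1 (F'): F=GGGG U=WWRR R=YRYR D=OOYY L=OWOW
After move 2 (U): U=RWRW F=YRGG R=BBYR B=OWBB L=GGOW
After move 3 (U): U=RRWW F=BBGG R=OWYR B=GGBB L=YROW
Query 1: D[2] = Y
Query 2: D[0] = O
Query 3: L[1] = R
Query 4: R[2] = Y
Query 5: D[1] = O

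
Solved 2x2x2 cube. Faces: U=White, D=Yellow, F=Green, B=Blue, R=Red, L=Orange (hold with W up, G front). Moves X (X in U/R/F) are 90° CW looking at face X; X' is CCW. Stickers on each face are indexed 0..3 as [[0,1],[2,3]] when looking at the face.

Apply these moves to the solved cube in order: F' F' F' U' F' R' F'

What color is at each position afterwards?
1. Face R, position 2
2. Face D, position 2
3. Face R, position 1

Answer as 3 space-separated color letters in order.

After move 1 (F'): F=GGGG U=WWRR R=YRYR D=OOYY L=OWOW
After move 2 (F'): F=GGGG U=WWYY R=OROR D=WWYY L=OROR
After move 3 (F'): F=GGGG U=WWOO R=WRWR D=RRYY L=OYOY
After move 4 (U'): U=WOWO F=OYGG R=GGWR B=WRBB L=BBOY
After move 5 (F'): F=YGOG U=WOGW R=RGRR D=BYYY L=BOOW
After move 6 (R'): R=GRRR U=WBGW F=YOOW D=BGYG B=YRYB
After move 7 (F'): F=OWYO U=WBGR R=GRBR D=OWYG L=BWOG
Query 1: R[2] = B
Query 2: D[2] = Y
Query 3: R[1] = R

Answer: B Y R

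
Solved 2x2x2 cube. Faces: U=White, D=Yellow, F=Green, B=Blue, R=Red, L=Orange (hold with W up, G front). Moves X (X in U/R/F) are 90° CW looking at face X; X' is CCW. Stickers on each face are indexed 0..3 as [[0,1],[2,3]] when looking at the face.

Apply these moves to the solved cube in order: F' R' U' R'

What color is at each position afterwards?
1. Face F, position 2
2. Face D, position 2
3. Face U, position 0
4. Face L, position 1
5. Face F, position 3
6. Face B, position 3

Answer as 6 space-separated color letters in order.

Answer: G Y B B R B

Derivation:
After move 1 (F'): F=GGGG U=WWRR R=YRYR D=OOYY L=OWOW
After move 2 (R'): R=RRYY U=WBRB F=GWGR D=OGYG B=YBOB
After move 3 (U'): U=BBWR F=OWGR R=GWYY B=RROB L=YBOW
After move 4 (R'): R=WYGY U=BOWR F=OBGR D=OWYR B=GRGB
Query 1: F[2] = G
Query 2: D[2] = Y
Query 3: U[0] = B
Query 4: L[1] = B
Query 5: F[3] = R
Query 6: B[3] = B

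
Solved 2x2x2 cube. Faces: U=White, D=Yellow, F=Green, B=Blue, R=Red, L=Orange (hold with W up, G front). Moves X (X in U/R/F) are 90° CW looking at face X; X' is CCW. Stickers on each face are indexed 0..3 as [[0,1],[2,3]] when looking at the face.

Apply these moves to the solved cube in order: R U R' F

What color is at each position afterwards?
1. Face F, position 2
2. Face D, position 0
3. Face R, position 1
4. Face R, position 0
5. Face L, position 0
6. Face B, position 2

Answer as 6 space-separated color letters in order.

Answer: G W R G G B

Derivation:
After move 1 (R): R=RRRR U=WGWG F=GYGY D=YBYB B=WBWB
After move 2 (U): U=WWGG F=RRGY R=WBRR B=OOWB L=GYOO
After move 3 (R'): R=BRWR U=WWGO F=RWGG D=YRYY B=BOBB
After move 4 (F): F=GRGW U=WWOY R=GROR D=WBYY L=GYOR
Query 1: F[2] = G
Query 2: D[0] = W
Query 3: R[1] = R
Query 4: R[0] = G
Query 5: L[0] = G
Query 6: B[2] = B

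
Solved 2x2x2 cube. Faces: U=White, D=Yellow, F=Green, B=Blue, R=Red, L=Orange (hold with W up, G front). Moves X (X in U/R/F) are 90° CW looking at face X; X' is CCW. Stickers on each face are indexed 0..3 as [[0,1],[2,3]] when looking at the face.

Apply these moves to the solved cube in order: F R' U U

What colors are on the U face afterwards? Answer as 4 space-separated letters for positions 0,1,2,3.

After move 1 (F): F=GGGG U=WWOO R=WRWR D=RRYY L=OYOY
After move 2 (R'): R=RRWW U=WBOB F=GWGO D=RGYG B=YBRB
After move 3 (U): U=OWBB F=RRGO R=YBWW B=OYRB L=GWOY
After move 4 (U): U=BOBW F=YBGO R=OYWW B=GWRB L=RROY
Query: U face = BOBW

Answer: B O B W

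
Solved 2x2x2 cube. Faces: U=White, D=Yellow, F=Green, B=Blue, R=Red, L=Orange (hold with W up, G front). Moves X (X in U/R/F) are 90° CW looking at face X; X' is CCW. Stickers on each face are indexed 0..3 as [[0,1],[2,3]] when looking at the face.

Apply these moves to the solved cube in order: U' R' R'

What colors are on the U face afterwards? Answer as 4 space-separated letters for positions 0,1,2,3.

Answer: W Y W Y

Derivation:
After move 1 (U'): U=WWWW F=OOGG R=GGRR B=RRBB L=BBOO
After move 2 (R'): R=GRGR U=WBWR F=OWGW D=YOYG B=YRYB
After move 3 (R'): R=RRGG U=WYWY F=OBGR D=YWYW B=GROB
Query: U face = WYWY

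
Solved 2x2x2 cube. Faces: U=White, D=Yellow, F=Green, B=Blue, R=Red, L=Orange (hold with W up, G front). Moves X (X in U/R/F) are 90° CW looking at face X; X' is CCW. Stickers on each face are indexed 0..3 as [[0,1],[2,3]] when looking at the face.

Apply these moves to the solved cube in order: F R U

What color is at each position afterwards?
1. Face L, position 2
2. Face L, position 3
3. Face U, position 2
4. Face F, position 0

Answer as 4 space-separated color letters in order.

Answer: O Y G W

Derivation:
After move 1 (F): F=GGGG U=WWOO R=WRWR D=RRYY L=OYOY
After move 2 (R): R=WWRR U=WGOG F=GRGY D=RBYB B=OBWB
After move 3 (U): U=OWGG F=WWGY R=OBRR B=OYWB L=GROY
Query 1: L[2] = O
Query 2: L[3] = Y
Query 3: U[2] = G
Query 4: F[0] = W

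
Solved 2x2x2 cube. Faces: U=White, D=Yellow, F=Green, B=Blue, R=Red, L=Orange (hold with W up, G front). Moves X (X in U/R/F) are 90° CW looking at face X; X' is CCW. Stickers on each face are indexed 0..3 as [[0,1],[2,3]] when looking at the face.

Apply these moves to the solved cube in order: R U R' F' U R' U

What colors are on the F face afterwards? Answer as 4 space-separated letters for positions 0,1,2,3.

Answer: O R R W

Derivation:
After move 1 (R): R=RRRR U=WGWG F=GYGY D=YBYB B=WBWB
After move 2 (U): U=WWGG F=RRGY R=WBRR B=OOWB L=GYOO
After move 3 (R'): R=BRWR U=WWGO F=RWGG D=YRYY B=BOBB
After move 4 (F'): F=WGRG U=WWBW R=RRYR D=YOYY L=GOOG
After move 5 (U): U=BWWW F=RRRG R=BOYR B=GOBB L=WGOG
After move 6 (R'): R=ORBY U=BBWG F=RWRW D=YRYG B=YOOB
After move 7 (U): U=WBGB F=ORRW R=YOBY B=WGOB L=RWOG
Query: F face = ORRW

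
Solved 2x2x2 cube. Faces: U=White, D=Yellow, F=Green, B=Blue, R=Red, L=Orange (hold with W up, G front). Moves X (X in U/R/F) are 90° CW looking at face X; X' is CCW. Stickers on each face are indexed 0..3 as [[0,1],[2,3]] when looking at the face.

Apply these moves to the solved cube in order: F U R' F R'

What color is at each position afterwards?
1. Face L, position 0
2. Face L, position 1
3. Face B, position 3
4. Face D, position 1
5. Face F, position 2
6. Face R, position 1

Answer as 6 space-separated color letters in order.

After move 1 (F): F=GGGG U=WWOO R=WRWR D=RRYY L=OYOY
After move 2 (U): U=OWOW F=WRGG R=BBWR B=OYBB L=GGOY
After move 3 (R'): R=BRBW U=OBOO F=WWGW D=RRYG B=YYRB
After move 4 (F): F=GWWW U=OBYG R=OROW D=BBYG L=GROR
After move 5 (R'): R=RWOO U=ORYY F=GBWG D=BWYW B=GYBB
Query 1: L[0] = G
Query 2: L[1] = R
Query 3: B[3] = B
Query 4: D[1] = W
Query 5: F[2] = W
Query 6: R[1] = W

Answer: G R B W W W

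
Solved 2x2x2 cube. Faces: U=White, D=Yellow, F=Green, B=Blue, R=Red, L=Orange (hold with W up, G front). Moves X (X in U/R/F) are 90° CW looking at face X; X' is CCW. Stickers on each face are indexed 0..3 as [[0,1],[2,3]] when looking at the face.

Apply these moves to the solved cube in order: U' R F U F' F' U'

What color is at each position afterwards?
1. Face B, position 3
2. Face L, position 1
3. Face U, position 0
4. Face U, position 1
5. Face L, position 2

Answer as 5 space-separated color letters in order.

After move 1 (U'): U=WWWW F=OOGG R=GGRR B=RRBB L=BBOO
After move 2 (R): R=RGRG U=WOWG F=OYGY D=YBYR B=WRWB
After move 3 (F): F=GOYY U=WOOB R=WGGG D=RRYR L=BYOB
After move 4 (U): U=OWBO F=WGYY R=WRGG B=BYWB L=GOOB
After move 5 (F'): F=GYWY U=OWWG R=RRRG D=OBYR L=GOOB
After move 6 (F'): F=YYGW U=OWRR R=BROG D=OBYR L=GGOW
After move 7 (U'): U=WROR F=GGGW R=YYOG B=BRWB L=BYOW
Query 1: B[3] = B
Query 2: L[1] = Y
Query 3: U[0] = W
Query 4: U[1] = R
Query 5: L[2] = O

Answer: B Y W R O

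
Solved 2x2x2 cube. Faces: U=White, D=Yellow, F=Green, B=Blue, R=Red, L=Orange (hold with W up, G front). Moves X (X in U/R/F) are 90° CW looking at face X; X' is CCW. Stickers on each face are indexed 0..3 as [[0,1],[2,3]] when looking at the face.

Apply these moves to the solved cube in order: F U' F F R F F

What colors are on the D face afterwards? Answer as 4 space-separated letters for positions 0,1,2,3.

After move 1 (F): F=GGGG U=WWOO R=WRWR D=RRYY L=OYOY
After move 2 (U'): U=WOWO F=OYGG R=GGWR B=WRBB L=BBOY
After move 3 (F): F=GOGY U=WOYB R=WGOR D=WGYY L=BROR
After move 4 (F): F=GGYO U=WORR R=YGBR D=OWYY L=BWOG
After move 5 (R): R=BYRG U=WGRO F=GWYY D=OBYW B=RROB
After move 6 (F): F=YGYW U=WGGW R=RYOG D=RBYW L=BOOB
After move 7 (F): F=YYWG U=WGBO R=GYWG D=ORYW L=BROB
Query: D face = ORYW

Answer: O R Y W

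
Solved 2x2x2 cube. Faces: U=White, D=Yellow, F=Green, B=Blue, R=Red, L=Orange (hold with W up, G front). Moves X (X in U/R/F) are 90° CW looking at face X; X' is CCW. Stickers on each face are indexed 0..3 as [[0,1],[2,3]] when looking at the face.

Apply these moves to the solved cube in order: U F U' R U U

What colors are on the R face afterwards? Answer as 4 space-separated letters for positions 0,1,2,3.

After move 1 (U): U=WWWW F=RRGG R=BBRR B=OOBB L=GGOO
After move 2 (F): F=GRGR U=WWOG R=WBWR D=RBYY L=GYOY
After move 3 (U'): U=WGWO F=GYGR R=GRWR B=WBBB L=OOOY
After move 4 (R): R=WGRR U=WYWR F=GBGY D=RBYW B=OBGB
After move 5 (U): U=WWRY F=WGGY R=OBRR B=OOGB L=GBOY
After move 6 (U): U=RWYW F=OBGY R=OORR B=GBGB L=WGOY
Query: R face = OORR

Answer: O O R R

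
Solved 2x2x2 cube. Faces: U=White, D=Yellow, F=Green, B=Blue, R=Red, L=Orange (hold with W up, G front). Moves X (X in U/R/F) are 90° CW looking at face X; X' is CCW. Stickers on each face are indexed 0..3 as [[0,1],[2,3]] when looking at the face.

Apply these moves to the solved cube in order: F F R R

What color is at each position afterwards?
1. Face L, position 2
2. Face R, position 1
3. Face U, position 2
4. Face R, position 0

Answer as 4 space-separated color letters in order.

After move 1 (F): F=GGGG U=WWOO R=WRWR D=RRYY L=OYOY
After move 2 (F): F=GGGG U=WWYY R=OROR D=WWYY L=OROR
After move 3 (R): R=OORR U=WGYG F=GWGY D=WBYB B=YBWB
After move 4 (R): R=RORO U=WWYY F=GBGB D=WWYY B=GBGB
Query 1: L[2] = O
Query 2: R[1] = O
Query 3: U[2] = Y
Query 4: R[0] = R

Answer: O O Y R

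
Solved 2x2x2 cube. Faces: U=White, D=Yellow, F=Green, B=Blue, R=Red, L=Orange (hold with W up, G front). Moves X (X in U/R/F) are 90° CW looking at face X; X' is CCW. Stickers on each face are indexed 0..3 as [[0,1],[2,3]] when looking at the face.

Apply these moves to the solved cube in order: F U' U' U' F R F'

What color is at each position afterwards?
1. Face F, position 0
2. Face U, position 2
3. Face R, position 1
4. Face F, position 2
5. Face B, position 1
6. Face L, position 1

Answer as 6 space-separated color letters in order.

Answer: B W O G Y R

Derivation:
After move 1 (F): F=GGGG U=WWOO R=WRWR D=RRYY L=OYOY
After move 2 (U'): U=WOWO F=OYGG R=GGWR B=WRBB L=BBOY
After move 3 (U'): U=OOWW F=BBGG R=OYWR B=GGBB L=WROY
After move 4 (U'): U=OWOW F=WRGG R=BBWR B=OYBB L=GGOY
After move 5 (F): F=GWGR U=OWYG R=OBWR D=WBYY L=GROR
After move 6 (R): R=WORB U=OWYR F=GBGY D=WBYO B=GYWB
After move 7 (F'): F=BYGG U=OWWR R=BOWB D=RRYO L=GROY
Query 1: F[0] = B
Query 2: U[2] = W
Query 3: R[1] = O
Query 4: F[2] = G
Query 5: B[1] = Y
Query 6: L[1] = R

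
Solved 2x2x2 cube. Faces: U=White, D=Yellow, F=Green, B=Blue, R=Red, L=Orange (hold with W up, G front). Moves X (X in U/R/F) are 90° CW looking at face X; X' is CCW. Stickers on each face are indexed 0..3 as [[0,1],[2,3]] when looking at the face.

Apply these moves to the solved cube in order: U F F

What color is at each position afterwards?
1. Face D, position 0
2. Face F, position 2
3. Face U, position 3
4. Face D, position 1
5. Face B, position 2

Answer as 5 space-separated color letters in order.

Answer: W R Y W B

Derivation:
After move 1 (U): U=WWWW F=RRGG R=BBRR B=OOBB L=GGOO
After move 2 (F): F=GRGR U=WWOG R=WBWR D=RBYY L=GYOY
After move 3 (F): F=GGRR U=WWYY R=OBGR D=WWYY L=GROB
Query 1: D[0] = W
Query 2: F[2] = R
Query 3: U[3] = Y
Query 4: D[1] = W
Query 5: B[2] = B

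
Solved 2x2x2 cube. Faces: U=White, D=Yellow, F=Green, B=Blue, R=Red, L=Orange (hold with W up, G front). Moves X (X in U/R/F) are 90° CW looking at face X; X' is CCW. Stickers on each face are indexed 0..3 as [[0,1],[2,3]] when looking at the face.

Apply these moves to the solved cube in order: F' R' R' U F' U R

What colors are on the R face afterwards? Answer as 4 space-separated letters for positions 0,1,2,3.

Answer: O O Y W

Derivation:
After move 1 (F'): F=GGGG U=WWRR R=YRYR D=OOYY L=OWOW
After move 2 (R'): R=RRYY U=WBRB F=GWGR D=OGYG B=YBOB
After move 3 (R'): R=RYRY U=WORY F=GBGB D=OWYR B=GBGB
After move 4 (U): U=RWYO F=RYGB R=GBRY B=OWGB L=GBOW
After move 5 (F'): F=YBRG U=RWGR R=WBOY D=BWYR L=GOOY
After move 6 (U): U=GRRW F=WBRG R=OWOY B=GOGB L=YBOY
After move 7 (R): R=OOYW U=GBRG F=WWRR D=BGYG B=WORB
Query: R face = OOYW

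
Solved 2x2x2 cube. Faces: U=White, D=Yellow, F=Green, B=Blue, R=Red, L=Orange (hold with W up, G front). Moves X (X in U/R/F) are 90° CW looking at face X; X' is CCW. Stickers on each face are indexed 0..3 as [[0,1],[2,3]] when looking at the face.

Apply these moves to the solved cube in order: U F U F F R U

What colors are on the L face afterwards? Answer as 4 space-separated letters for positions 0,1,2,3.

After move 1 (U): U=WWWW F=RRGG R=BBRR B=OOBB L=GGOO
After move 2 (F): F=GRGR U=WWOG R=WBWR D=RBYY L=GYOY
After move 3 (U): U=OWGW F=WBGR R=OOWR B=GYBB L=GROY
After move 4 (F): F=GWRB U=OWYR R=GOWR D=WOYY L=GROB
After move 5 (F): F=RGBW U=OWBR R=YORR D=WGYY L=GWOO
After move 6 (R): R=RYRO U=OGBW F=RGBY D=WBYG B=RYWB
After move 7 (U): U=BOWG F=RYBY R=RYRO B=GWWB L=RGOO
Query: L face = RGOO

Answer: R G O O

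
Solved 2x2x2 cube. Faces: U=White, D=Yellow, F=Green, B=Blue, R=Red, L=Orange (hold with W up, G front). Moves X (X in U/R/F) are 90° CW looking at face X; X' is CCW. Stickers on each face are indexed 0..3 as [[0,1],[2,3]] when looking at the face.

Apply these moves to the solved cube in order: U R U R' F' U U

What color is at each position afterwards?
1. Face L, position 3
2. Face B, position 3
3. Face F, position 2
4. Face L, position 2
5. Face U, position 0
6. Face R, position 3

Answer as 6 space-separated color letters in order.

After move 1 (U): U=WWWW F=RRGG R=BBRR B=OOBB L=GGOO
After move 2 (R): R=RBRB U=WRWG F=RYGY D=YBYO B=WOWB
After move 3 (U): U=WWGR F=RBGY R=WORB B=GGWB L=RYOO
After move 4 (R'): R=OBWR U=WWGG F=RWGR D=YBYY B=OGBB
After move 5 (F'): F=WRRG U=WWOW R=BBYR D=YOYY L=RGOG
After move 6 (U): U=OWWW F=BBRG R=OGYR B=RGBB L=WROG
After move 7 (U): U=WOWW F=OGRG R=RGYR B=WRBB L=BBOG
Query 1: L[3] = G
Query 2: B[3] = B
Query 3: F[2] = R
Query 4: L[2] = O
Query 5: U[0] = W
Query 6: R[3] = R

Answer: G B R O W R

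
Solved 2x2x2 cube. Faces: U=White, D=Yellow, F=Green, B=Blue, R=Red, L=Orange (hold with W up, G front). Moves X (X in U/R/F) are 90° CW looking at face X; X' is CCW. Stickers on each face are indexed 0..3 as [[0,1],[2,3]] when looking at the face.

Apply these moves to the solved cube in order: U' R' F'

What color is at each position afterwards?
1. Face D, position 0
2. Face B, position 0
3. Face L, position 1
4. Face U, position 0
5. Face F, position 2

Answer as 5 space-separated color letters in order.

Answer: B Y R W O

Derivation:
After move 1 (U'): U=WWWW F=OOGG R=GGRR B=RRBB L=BBOO
After move 2 (R'): R=GRGR U=WBWR F=OWGW D=YOYG B=YRYB
After move 3 (F'): F=WWOG U=WBGG R=ORYR D=BOYG L=BROW
Query 1: D[0] = B
Query 2: B[0] = Y
Query 3: L[1] = R
Query 4: U[0] = W
Query 5: F[2] = O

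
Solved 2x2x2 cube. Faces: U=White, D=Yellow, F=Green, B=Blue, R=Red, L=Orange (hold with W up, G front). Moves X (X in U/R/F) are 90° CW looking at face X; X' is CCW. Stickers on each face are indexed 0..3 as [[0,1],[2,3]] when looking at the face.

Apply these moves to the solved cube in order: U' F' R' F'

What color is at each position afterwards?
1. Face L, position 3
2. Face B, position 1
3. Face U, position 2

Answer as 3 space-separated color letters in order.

After move 1 (U'): U=WWWW F=OOGG R=GGRR B=RRBB L=BBOO
After move 2 (F'): F=OGOG U=WWGR R=YGYR D=BOYY L=BWOW
After move 3 (R'): R=GRYY U=WBGR F=OWOR D=BGYG B=YROB
After move 4 (F'): F=WROO U=WBGY R=GRBY D=WWYG L=BROG
Query 1: L[3] = G
Query 2: B[1] = R
Query 3: U[2] = G

Answer: G R G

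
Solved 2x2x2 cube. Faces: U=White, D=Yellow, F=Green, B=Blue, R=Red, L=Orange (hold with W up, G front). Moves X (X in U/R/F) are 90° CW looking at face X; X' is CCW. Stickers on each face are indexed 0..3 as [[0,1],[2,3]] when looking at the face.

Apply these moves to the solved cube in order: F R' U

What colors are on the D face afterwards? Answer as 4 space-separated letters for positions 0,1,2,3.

After move 1 (F): F=GGGG U=WWOO R=WRWR D=RRYY L=OYOY
After move 2 (R'): R=RRWW U=WBOB F=GWGO D=RGYG B=YBRB
After move 3 (U): U=OWBB F=RRGO R=YBWW B=OYRB L=GWOY
Query: D face = RGYG

Answer: R G Y G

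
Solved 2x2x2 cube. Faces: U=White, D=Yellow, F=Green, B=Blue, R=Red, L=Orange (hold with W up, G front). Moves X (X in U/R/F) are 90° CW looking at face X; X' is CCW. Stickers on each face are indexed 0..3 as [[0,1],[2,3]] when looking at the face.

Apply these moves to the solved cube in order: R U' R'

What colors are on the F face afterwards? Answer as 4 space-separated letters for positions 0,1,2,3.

Answer: O G G W

Derivation:
After move 1 (R): R=RRRR U=WGWG F=GYGY D=YBYB B=WBWB
After move 2 (U'): U=GGWW F=OOGY R=GYRR B=RRWB L=WBOO
After move 3 (R'): R=YRGR U=GWWR F=OGGW D=YOYY B=BRBB
Query: F face = OGGW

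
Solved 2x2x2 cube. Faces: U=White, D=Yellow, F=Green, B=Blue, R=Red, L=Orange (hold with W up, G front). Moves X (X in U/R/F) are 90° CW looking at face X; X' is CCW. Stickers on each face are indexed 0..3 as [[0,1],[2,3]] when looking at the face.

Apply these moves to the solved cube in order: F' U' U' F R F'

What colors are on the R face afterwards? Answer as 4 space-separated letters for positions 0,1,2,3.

After move 1 (F'): F=GGGG U=WWRR R=YRYR D=OOYY L=OWOW
After move 2 (U'): U=WRWR F=OWGG R=GGYR B=YRBB L=BBOW
After move 3 (U'): U=RRWW F=BBGG R=OWYR B=GGBB L=YROW
After move 4 (F): F=GBGB U=RRWR R=WWWR D=YOYY L=YOOO
After move 5 (R): R=WWRW U=RBWB F=GOGY D=YBYG B=RGRB
After move 6 (F'): F=OYGG U=RBWR R=BWYW D=OOYG L=YBOW
Query: R face = BWYW

Answer: B W Y W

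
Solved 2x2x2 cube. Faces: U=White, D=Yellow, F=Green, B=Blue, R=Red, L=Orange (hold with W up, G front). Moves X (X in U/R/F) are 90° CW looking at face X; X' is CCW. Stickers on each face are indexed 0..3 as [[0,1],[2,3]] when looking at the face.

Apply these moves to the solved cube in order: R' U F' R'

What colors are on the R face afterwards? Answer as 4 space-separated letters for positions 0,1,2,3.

After move 1 (R'): R=RRRR U=WBWB F=GWGW D=YGYG B=YBYB
After move 2 (U): U=WWBB F=RRGW R=YBRR B=OOYB L=GWOO
After move 3 (F'): F=RWRG U=WWYR R=GBYR D=WOYG L=GBOB
After move 4 (R'): R=BRGY U=WYYO F=RWRR D=WWYG B=GOOB
Query: R face = BRGY

Answer: B R G Y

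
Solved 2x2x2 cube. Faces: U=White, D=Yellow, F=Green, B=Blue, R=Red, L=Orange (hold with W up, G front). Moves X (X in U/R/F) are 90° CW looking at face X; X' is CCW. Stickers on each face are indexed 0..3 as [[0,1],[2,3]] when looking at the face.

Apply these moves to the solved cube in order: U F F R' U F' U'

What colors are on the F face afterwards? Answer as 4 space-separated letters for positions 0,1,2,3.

After move 1 (U): U=WWWW F=RRGG R=BBRR B=OOBB L=GGOO
After move 2 (F): F=GRGR U=WWOG R=WBWR D=RBYY L=GYOY
After move 3 (F): F=GGRR U=WWYY R=OBGR D=WWYY L=GROB
After move 4 (R'): R=BROG U=WBYO F=GWRY D=WGYR B=YOWB
After move 5 (U): U=YWOB F=BRRY R=YOOG B=GRWB L=GWOB
After move 6 (F'): F=RYBR U=YWYO R=GOWG D=WBYR L=GBOO
After move 7 (U'): U=WOYY F=GBBR R=RYWG B=GOWB L=GROO
Query: F face = GBBR

Answer: G B B R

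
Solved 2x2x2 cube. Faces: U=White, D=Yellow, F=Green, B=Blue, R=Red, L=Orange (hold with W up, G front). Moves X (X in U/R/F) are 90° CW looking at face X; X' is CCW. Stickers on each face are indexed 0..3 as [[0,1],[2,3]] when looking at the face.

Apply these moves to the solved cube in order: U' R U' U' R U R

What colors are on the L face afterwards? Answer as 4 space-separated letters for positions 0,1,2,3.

Answer: W B O O

Derivation:
After move 1 (U'): U=WWWW F=OOGG R=GGRR B=RRBB L=BBOO
After move 2 (R): R=RGRG U=WOWG F=OYGY D=YBYR B=WRWB
After move 3 (U'): U=OGWW F=BBGY R=OYRG B=RGWB L=WROO
After move 4 (U'): U=GWOW F=WRGY R=BBRG B=OYWB L=RGOO
After move 5 (R): R=RBGB U=GROY F=WBGR D=YWYO B=WYWB
After move 6 (U): U=OGYR F=RBGR R=WYGB B=RGWB L=WBOO
After move 7 (R): R=GWBY U=OBYR F=RWGO D=YWYR B=RGGB
Query: L face = WBOO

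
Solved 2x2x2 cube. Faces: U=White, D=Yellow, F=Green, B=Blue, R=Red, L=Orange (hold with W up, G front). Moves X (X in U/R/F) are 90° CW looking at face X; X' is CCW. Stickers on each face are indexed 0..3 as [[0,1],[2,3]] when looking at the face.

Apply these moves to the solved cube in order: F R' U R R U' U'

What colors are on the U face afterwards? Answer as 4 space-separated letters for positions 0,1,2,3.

Answer: G B G O

Derivation:
After move 1 (F): F=GGGG U=WWOO R=WRWR D=RRYY L=OYOY
After move 2 (R'): R=RRWW U=WBOB F=GWGO D=RGYG B=YBRB
After move 3 (U): U=OWBB F=RRGO R=YBWW B=OYRB L=GWOY
After move 4 (R): R=WYWB U=ORBO F=RGGG D=RRYO B=BYWB
After move 5 (R): R=WWBY U=OGBG F=RRGO D=RWYB B=OYRB
After move 6 (U'): U=GGOB F=GWGO R=RRBY B=WWRB L=OYOY
After move 7 (U'): U=GBGO F=OYGO R=GWBY B=RRRB L=WWOY
Query: U face = GBGO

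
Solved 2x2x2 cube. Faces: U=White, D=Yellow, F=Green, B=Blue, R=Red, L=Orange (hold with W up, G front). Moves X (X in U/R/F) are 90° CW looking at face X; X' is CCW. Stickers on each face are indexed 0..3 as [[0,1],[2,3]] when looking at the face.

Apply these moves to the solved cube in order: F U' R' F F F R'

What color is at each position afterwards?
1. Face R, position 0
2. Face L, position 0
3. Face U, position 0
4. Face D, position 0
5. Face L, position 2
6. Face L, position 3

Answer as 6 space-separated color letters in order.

After move 1 (F): F=GGGG U=WWOO R=WRWR D=RRYY L=OYOY
After move 2 (U'): U=WOWO F=OYGG R=GGWR B=WRBB L=BBOY
After move 3 (R'): R=GRGW U=WBWW F=OOGO D=RYYG B=YRRB
After move 4 (F): F=GOOO U=WBYB R=WRWW D=GGYG L=BROY
After move 5 (F): F=OGOO U=WBYR R=YRBW D=WWYG L=BGOG
After move 6 (F): F=OOOG U=WBGG R=YRRW D=BYYG L=BWOW
After move 7 (R'): R=RWYR U=WRGY F=OBOG D=BOYG B=GRYB
Query 1: R[0] = R
Query 2: L[0] = B
Query 3: U[0] = W
Query 4: D[0] = B
Query 5: L[2] = O
Query 6: L[3] = W

Answer: R B W B O W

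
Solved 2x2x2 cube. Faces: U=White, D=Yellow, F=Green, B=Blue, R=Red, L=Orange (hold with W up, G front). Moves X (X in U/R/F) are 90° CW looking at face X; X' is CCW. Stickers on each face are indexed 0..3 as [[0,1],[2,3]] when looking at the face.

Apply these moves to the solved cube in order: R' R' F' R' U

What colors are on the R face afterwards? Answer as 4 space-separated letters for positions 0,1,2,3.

Answer: W B W Y

Derivation:
After move 1 (R'): R=RRRR U=WBWB F=GWGW D=YGYG B=YBYB
After move 2 (R'): R=RRRR U=WYWY F=GBGB D=YWYW B=GBGB
After move 3 (F'): F=BBGG U=WYRR R=WRYR D=OOYW L=OYOW
After move 4 (R'): R=RRWY U=WGRG F=BYGR D=OBYG B=WBOB
After move 5 (U): U=RWGG F=RRGR R=WBWY B=OYOB L=BYOW
Query: R face = WBWY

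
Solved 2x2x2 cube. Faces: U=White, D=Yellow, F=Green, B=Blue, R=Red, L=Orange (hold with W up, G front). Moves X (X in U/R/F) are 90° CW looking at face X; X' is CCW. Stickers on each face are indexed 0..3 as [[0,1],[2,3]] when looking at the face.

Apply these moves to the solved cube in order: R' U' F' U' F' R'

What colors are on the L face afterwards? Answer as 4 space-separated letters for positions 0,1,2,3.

After move 1 (R'): R=RRRR U=WBWB F=GWGW D=YGYG B=YBYB
After move 2 (U'): U=BBWW F=OOGW R=GWRR B=RRYB L=YBOO
After move 3 (F'): F=OWOG U=BBGR R=GWYR D=BOYG L=YWOW
After move 4 (U'): U=BRBG F=YWOG R=OWYR B=GWYB L=RROW
After move 5 (F'): F=WGYO U=BROY R=OWBR D=RWYG L=RGOB
After move 6 (R'): R=WROB U=BYOG F=WRYY D=RGYO B=GWWB
Query: L face = RGOB

Answer: R G O B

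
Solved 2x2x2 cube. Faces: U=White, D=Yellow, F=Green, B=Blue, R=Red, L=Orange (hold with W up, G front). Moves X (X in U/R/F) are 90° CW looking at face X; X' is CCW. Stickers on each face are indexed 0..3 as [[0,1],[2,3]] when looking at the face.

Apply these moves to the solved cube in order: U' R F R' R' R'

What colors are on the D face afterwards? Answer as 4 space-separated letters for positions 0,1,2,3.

Answer: R W Y W

Derivation:
After move 1 (U'): U=WWWW F=OOGG R=GGRR B=RRBB L=BBOO
After move 2 (R): R=RGRG U=WOWG F=OYGY D=YBYR B=WRWB
After move 3 (F): F=GOYY U=WOOB R=WGGG D=RRYR L=BYOB
After move 4 (R'): R=GGWG U=WWOW F=GOYB D=ROYY B=RRRB
After move 5 (R'): R=GGGW U=WROR F=GWYW D=ROYB B=YROB
After move 6 (R'): R=GWGG U=WOOY F=GRYR D=RWYW B=BROB
Query: D face = RWYW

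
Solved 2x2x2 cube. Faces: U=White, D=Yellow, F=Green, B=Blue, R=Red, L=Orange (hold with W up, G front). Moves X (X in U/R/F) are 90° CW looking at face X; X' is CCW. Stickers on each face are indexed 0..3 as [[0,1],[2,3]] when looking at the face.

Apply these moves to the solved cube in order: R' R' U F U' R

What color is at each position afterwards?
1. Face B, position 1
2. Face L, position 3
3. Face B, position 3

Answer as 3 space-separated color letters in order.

Answer: B W B

Derivation:
After move 1 (R'): R=RRRR U=WBWB F=GWGW D=YGYG B=YBYB
After move 2 (R'): R=RRRR U=WYWY F=GBGB D=YWYW B=GBGB
After move 3 (U): U=WWYY F=RRGB R=GBRR B=OOGB L=GBOO
After move 4 (F): F=GRBR U=WWOB R=YBYR D=RGYW L=GYOW
After move 5 (U'): U=WBWO F=GYBR R=GRYR B=YBGB L=OOOW
After move 6 (R): R=YGRR U=WYWR F=GGBW D=RGYY B=OBBB
Query 1: B[1] = B
Query 2: L[3] = W
Query 3: B[3] = B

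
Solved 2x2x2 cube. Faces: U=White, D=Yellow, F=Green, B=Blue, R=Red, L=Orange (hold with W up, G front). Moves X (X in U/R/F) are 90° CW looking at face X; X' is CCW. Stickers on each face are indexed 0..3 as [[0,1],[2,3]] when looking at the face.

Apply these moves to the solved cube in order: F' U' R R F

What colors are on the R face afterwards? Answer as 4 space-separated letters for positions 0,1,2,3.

Answer: W Y Y G

Derivation:
After move 1 (F'): F=GGGG U=WWRR R=YRYR D=OOYY L=OWOW
After move 2 (U'): U=WRWR F=OWGG R=GGYR B=YRBB L=BBOW
After move 3 (R): R=YGRG U=WWWG F=OOGY D=OBYY B=RRRB
After move 4 (R): R=RYGG U=WOWY F=OBGY D=ORYR B=GRWB
After move 5 (F): F=GOYB U=WOWB R=WYYG D=GRYR L=BOOR
Query: R face = WYYG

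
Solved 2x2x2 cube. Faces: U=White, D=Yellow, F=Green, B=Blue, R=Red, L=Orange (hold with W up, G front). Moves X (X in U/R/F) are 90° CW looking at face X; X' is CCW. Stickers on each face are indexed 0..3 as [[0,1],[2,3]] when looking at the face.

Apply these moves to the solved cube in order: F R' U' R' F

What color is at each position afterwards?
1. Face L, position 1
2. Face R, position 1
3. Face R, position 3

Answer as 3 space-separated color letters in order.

After move 1 (F): F=GGGG U=WWOO R=WRWR D=RRYY L=OYOY
After move 2 (R'): R=RRWW U=WBOB F=GWGO D=RGYG B=YBRB
After move 3 (U'): U=BBWO F=OYGO R=GWWW B=RRRB L=YBOY
After move 4 (R'): R=WWGW U=BRWR F=OBGO D=RYYO B=GRGB
After move 5 (F): F=GOOB U=BRYB R=WWRW D=GWYO L=YROY
Query 1: L[1] = R
Query 2: R[1] = W
Query 3: R[3] = W

Answer: R W W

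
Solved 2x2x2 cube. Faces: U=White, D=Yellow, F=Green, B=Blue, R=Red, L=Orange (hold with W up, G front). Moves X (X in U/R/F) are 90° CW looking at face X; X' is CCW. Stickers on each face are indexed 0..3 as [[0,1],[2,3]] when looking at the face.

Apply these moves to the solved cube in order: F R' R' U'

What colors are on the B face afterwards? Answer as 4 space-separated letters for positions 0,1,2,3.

After move 1 (F): F=GGGG U=WWOO R=WRWR D=RRYY L=OYOY
After move 2 (R'): R=RRWW U=WBOB F=GWGO D=RGYG B=YBRB
After move 3 (R'): R=RWRW U=WROY F=GBGB D=RWYO B=GBGB
After move 4 (U'): U=RYWO F=OYGB R=GBRW B=RWGB L=GBOY
Query: B face = RWGB

Answer: R W G B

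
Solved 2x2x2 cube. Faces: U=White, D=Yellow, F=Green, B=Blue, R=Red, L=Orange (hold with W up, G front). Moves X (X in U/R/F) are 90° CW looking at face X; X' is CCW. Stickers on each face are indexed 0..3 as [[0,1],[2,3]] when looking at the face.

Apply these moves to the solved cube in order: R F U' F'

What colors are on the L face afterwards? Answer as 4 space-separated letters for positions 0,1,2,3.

After move 1 (R): R=RRRR U=WGWG F=GYGY D=YBYB B=WBWB
After move 2 (F): F=GGYY U=WGOO R=WRGR D=RRYB L=OYOB
After move 3 (U'): U=GOWO F=OYYY R=GGGR B=WRWB L=WBOB
After move 4 (F'): F=YYOY U=GOGG R=RGRR D=BBYB L=WOOW
Query: L face = WOOW

Answer: W O O W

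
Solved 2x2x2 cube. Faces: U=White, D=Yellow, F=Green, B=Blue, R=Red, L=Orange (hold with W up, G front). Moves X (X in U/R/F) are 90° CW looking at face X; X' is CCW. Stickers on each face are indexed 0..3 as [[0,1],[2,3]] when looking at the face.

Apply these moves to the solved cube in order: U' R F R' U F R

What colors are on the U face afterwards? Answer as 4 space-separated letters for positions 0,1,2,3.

Answer: O G B G

Derivation:
After move 1 (U'): U=WWWW F=OOGG R=GGRR B=RRBB L=BBOO
After move 2 (R): R=RGRG U=WOWG F=OYGY D=YBYR B=WRWB
After move 3 (F): F=GOYY U=WOOB R=WGGG D=RRYR L=BYOB
After move 4 (R'): R=GGWG U=WWOW F=GOYB D=ROYY B=RRRB
After move 5 (U): U=OWWW F=GGYB R=RRWG B=BYRB L=GOOB
After move 6 (F): F=YGBG U=OWBO R=WRWG D=WRYY L=GROO
After move 7 (R): R=WWGR U=OGBG F=YRBY D=WRYB B=OYWB
Query: U face = OGBG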